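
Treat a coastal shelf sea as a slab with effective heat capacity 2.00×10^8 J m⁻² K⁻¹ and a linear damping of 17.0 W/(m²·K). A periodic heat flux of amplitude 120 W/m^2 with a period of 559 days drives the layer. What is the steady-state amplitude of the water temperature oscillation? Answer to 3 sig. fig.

Areal heat capacity C = 2.00×10^8 J m⁻² K⁻¹ (given).
Angular frequency ω = 2π / T = 2π / 4.83×10^7 s = 1.30×10^-7 s⁻¹.
√((Cω)² + λ²) = √((26.0)² + 17.0²) = 31.1 W/(m²·K).
Amplitude A = F₀ / √((Cω)²+λ²) = 120 / 31.1 = 3.86 K.

3.86 K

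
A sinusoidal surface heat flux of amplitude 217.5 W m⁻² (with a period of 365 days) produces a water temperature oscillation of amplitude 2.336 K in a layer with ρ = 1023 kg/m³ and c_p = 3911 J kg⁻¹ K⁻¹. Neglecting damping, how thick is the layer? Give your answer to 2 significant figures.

ω = 2π / 3.15×10^7 s = 1.99×10^-7 s⁻¹.
Required C = F₀ / (A ω) = 217.5 / (2.336 × 1.99×10^-7) = 4.67×10^8 J/(m²·K).
D = C / (ρ c_p) = 4.67×10^8 / (1023 × 3911) = 117 m.

120 m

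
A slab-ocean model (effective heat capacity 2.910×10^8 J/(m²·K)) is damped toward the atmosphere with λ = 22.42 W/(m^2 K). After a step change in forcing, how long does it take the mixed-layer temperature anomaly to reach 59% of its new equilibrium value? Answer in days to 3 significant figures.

134 days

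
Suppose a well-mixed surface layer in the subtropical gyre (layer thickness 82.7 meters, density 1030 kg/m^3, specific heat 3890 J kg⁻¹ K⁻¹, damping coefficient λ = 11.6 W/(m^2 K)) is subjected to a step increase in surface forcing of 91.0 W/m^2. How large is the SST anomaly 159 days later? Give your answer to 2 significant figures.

3.0 K

Areal heat capacity C = ρ c_p D = 1030 × 3890 × 82.7 = 3.31×10^8 J/(m²·K).
τ = C / λ = 3.31×10^8 / 11.6 = 2.86×10^7 s.
Equilibrium anomaly ΔT_eq = F / λ = 91.0 / 11.6 = 7.84 K.
t = 159 days = 1.37×10^7 s, so t/τ = 0.481.
ΔT(t) = ΔT_eq (1 − e^(−t/τ)) = 7.84 × (1 − e^−0.481) = 3.00 K.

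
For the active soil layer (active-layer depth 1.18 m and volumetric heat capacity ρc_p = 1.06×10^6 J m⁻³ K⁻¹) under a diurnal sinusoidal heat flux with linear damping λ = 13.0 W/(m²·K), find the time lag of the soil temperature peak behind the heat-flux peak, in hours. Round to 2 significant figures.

5.5 hours

Areal heat capacity C = ρc_p × D = 1.06×10^6 × 1.18 = 1.25×10^6 J/(m^2 K).
ω = 2π / 86400 s = 7.27×10^-5 s⁻¹.
Phase lag φ = arctan(Cω/λ) = arctan(91.0/13.0) = 1.43 rad.
Time lag = φ / ω = 1.43 / 7.27×10^-5 = 19600 s = 5.46 hours.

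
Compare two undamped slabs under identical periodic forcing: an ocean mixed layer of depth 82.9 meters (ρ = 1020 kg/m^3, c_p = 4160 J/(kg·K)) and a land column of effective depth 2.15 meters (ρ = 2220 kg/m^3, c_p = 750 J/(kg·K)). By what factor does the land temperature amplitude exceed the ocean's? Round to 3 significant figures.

C_ocean = 1020 × 4160 × 82.9 = 3.52×10^8 J/(m²·K).
C_land = 2220 × 750 × 2.15 = 3.58×10^6 J/(m²·K).
Undamped amplitude ∝ 1/C, so A_land/A_ocean = C_ocean/C_land = 98.3.

98.3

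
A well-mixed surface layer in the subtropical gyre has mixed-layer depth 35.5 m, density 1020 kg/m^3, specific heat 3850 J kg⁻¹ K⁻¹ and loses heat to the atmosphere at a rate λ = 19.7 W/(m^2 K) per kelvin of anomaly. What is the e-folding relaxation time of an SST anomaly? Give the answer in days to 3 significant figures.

81.9 days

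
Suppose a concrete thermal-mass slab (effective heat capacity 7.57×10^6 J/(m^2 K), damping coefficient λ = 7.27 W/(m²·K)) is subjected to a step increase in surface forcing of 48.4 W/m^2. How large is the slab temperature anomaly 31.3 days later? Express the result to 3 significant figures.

Areal heat capacity C = 7.57×10^6 J/(m^2 K) (given).
τ = C / λ = 7.57×10^6 / 7.27 = 1.04×10^6 s.
Equilibrium anomaly ΔT_eq = F / λ = 48.4 / 7.27 = 6.66 K.
t = 31.3 days = 2.70×10^6 s, so t/τ = 2.60.
ΔT(t) = ΔT_eq (1 − e^(−t/τ)) = 6.66 × (1 − e^−2.60) = 6.16 K.

6.16 K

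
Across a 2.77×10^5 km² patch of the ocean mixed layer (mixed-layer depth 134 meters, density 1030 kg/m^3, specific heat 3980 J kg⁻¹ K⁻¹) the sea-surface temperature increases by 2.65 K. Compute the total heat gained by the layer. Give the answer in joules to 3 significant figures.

Areal heat capacity C = ρ c_p D = 1030 × 3980 × 134 = 5.49×10^8 J m⁻² K⁻¹.
Heat per unit area: q = C ΔT = 5.49×10^8 × 2.65 = 1.46×10^9 J/m².
Total heat: Q = q × A = 1.46×10^9 × (2.77×10^5 × 10⁶ m²) = 4.03×10^20 J.

4.03×10^20 J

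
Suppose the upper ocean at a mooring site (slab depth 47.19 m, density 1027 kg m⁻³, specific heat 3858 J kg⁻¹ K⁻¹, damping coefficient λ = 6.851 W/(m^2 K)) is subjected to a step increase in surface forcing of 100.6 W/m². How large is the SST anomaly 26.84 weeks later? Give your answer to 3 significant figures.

Areal heat capacity C = ρ c_p D = 1027 × 3858 × 47.19 = 1.87×10^8 J/(m²·K).
τ = C / λ = 1.87×10^8 / 6.851 = 2.73×10^7 s.
Equilibrium anomaly ΔT_eq = F / λ = 100.6 / 6.851 = 14.7 K.
t = 26.84 weeks = 1.62×10^7 s, so t/τ = 0.595.
ΔT(t) = ΔT_eq (1 − e^(−t/τ)) = 14.7 × (1 − e^−0.595) = 6.58 K.

6.58 K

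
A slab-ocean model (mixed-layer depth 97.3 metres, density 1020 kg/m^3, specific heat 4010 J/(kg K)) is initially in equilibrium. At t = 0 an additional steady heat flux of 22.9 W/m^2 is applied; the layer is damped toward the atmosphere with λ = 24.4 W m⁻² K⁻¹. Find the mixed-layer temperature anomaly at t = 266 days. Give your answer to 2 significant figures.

0.71 K

Areal heat capacity C = ρ c_p D = 1020 × 4010 × 97.3 = 3.98×10^8 J m⁻² K⁻¹.
τ = C / λ = 3.98×10^8 / 24.4 = 1.63×10^7 s.
Equilibrium anomaly ΔT_eq = F / λ = 22.9 / 24.4 = 0.939 K.
t = 266 days = 2.30×10^7 s, so t/τ = 1.41.
ΔT(t) = ΔT_eq (1 − e^(−t/τ)) = 0.939 × (1 − e^−1.41) = 0.709 K.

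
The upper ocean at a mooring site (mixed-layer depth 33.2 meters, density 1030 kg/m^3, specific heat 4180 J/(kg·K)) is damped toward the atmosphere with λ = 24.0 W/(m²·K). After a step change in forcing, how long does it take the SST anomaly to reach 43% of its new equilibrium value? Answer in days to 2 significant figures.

Areal heat capacity C = ρ c_p D = 1030 × 4180 × 33.2 = 1.43×10^8 J m⁻² K⁻¹.
τ = C / λ = 1.43×10^8 / 24.0 = 5.96×10^6 s.
Fraction reached: 1 − e^(−t/τ) = 0.43 ⇒ t = −τ ln(1 − 0.43) = τ × 0.562.
t = 3.35×10^6 s = 38.7 days.

39 days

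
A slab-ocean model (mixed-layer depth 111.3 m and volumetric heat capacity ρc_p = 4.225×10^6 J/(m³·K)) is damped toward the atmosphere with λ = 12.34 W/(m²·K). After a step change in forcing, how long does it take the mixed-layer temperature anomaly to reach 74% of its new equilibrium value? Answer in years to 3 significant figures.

Areal heat capacity C = ρc_p × D = 4.225×10^6 × 111.3 = 4.70×10^8 J m⁻² K⁻¹.
τ = C / λ = 4.70×10^8 / 12.34 = 3.81×10^7 s.
Fraction reached: 1 − e^(−t/τ) = 0.74 ⇒ t = −τ ln(1 − 0.74) = τ × 1.35.
t = 5.13×10^7 s = 1.63 years.

1.63 years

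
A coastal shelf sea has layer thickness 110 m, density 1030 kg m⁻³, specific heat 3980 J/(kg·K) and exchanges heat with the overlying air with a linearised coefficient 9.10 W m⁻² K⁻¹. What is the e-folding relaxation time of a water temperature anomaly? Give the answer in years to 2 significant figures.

Areal heat capacity C = ρ c_p D = 1030 × 3980 × 110 = 4.51×10^8 J/(m^2 K).
Relaxation time τ = C / λ = 4.51×10^8 / 9.10 = 4.96×10^7 s.
In years: 4.96×10^7 s / (3.156×10^7 s/year) = 1.57 years.

1.6 years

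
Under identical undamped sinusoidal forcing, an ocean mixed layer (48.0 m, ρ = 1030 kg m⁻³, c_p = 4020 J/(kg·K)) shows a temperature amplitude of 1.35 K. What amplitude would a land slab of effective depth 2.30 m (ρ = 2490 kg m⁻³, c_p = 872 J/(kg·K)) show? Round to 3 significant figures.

53.7 K

C_ocean = 1.99×10^8 J/(m²·K); C_land = 4.99×10^6 J/(m²·K).
A ∝ 1/C ⇒ A_land = A_ocean × C_ocean/C_land = 1.35 × 39.8 = 53.7 K.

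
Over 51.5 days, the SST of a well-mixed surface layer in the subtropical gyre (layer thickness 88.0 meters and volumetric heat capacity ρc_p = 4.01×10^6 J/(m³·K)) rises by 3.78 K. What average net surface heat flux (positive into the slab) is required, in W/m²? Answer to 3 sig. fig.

Areal heat capacity C = ρc_p × D = 4.01×10^6 × 88.0 = 3.53×10^8 J/(m²·K).
Required heat per unit area: Q = C ΔT = 3.53×10^8 × 3.78 = 1.33×10^9 J/m².
Flux F = Q / Δt = 1.33×10^9 / 4.45×10^6 s = 300 W/m².

300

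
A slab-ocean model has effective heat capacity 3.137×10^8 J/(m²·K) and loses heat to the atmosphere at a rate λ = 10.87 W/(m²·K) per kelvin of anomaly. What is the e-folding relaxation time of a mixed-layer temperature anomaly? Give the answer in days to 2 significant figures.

Areal heat capacity C = 3.137×10^8 J/(m²·K) (given).
Relaxation time τ = C / λ = 3.14×10^8 / 10.87 = 2.89×10^7 s.
In days: 2.89×10^7 s / (86400 s/day) = 334 days.

330 days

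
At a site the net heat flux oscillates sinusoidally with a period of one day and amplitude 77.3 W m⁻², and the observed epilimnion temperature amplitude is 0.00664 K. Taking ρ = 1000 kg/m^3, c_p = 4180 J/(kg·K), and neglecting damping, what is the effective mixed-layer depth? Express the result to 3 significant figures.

ω = 2π / 86400 s = 7.27×10^-5 s⁻¹.
Required C = F₀ / (A ω) = 77.3 / (0.00664 × 7.27×10^-5) = 1.60×10^8 J/(m²·K).
D = C / (ρ c_p) = 1.60×10^8 / (1000 × 4180) = 38.3 m.

38.3 m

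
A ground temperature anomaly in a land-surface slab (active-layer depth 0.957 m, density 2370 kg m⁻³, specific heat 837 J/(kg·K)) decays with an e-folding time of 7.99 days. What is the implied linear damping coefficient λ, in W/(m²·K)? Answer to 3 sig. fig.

Areal heat capacity C = ρ c_p D = 2370 × 837 × 0.957 = 1.90×10^6 J m⁻² K⁻¹.
τ = 7.99 days = 6.90×10^5 s.
λ = C / τ = 1.90×10^6 / 6.90×10^5 = 2.75 W/(m²·K).

2.75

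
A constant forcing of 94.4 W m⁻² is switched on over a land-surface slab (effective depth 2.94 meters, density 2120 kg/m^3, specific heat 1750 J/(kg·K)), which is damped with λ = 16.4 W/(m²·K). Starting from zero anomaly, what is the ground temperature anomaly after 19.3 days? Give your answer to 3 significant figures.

Areal heat capacity C = ρ c_p D = 2120 × 1750 × 2.94 = 1.09×10^7 J/(m²·K).
τ = C / λ = 1.09×10^7 / 16.4 = 6.65×10^5 s.
Equilibrium anomaly ΔT_eq = F / λ = 94.4 / 16.4 = 5.76 K.
t = 19.3 days = 1.67×10^6 s, so t/τ = 2.51.
ΔT(t) = ΔT_eq (1 − e^(−t/τ)) = 5.76 × (1 − e^−2.51) = 5.29 K.

5.29 K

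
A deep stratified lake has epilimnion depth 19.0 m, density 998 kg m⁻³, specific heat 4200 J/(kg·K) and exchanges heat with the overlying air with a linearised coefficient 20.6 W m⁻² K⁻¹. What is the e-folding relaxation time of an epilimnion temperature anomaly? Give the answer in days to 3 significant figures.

Areal heat capacity C = ρ c_p D = 998 × 4200 × 19.0 = 7.96×10^7 J/(m^2 K).
Relaxation time τ = C / λ = 7.96×10^7 / 20.6 = 3.87×10^6 s.
In days: 3.87×10^6 s / (86400 s/day) = 44.7 days.

44.7 days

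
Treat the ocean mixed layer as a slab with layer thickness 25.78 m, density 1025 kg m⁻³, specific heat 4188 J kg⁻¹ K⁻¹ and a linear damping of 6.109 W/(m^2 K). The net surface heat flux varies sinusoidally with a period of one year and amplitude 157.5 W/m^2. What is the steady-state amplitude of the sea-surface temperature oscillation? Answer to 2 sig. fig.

Areal heat capacity C = ρ c_p D = 1025 × 4188 × 25.78 = 1.11×10^8 J/(m²·K).
Angular frequency ω = 2π / T = 2π / 3.15×10^7 s = 1.99×10^-7 s⁻¹.
√((Cω)² + λ²) = √((22.0)² + 6.109²) = 22.9 W/(m²·K).
Amplitude A = F₀ / √((Cω)²+λ²) = 157.5 / 22.9 = 6.88 K.

6.9 K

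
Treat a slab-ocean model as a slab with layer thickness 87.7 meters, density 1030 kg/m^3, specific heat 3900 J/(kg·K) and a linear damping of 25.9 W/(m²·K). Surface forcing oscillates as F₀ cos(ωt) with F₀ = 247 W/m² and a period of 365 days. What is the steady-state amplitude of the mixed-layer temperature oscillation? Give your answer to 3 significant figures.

Areal heat capacity C = ρ c_p D = 1030 × 3900 × 87.7 = 3.52×10^8 J/(m²·K).
Angular frequency ω = 2π / T = 2π / 3.15×10^7 s = 1.99×10^-7 s⁻¹.
√((Cω)² + λ²) = √((70.2)² + 25.9²) = 74.8 W/(m²·K).
Amplitude A = F₀ / √((Cω)²+λ²) = 247 / 74.8 = 3.30 K.

3.30 K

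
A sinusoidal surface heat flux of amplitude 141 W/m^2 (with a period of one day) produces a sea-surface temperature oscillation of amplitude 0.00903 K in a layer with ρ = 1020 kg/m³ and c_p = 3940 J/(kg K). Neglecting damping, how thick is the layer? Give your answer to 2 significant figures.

53 m

ω = 2π / 86400 s = 7.27×10^-5 s⁻¹.
Required C = F₀ / (A ω) = 141 / (0.00903 × 7.27×10^-5) = 2.15×10^8 J/(m²·K).
D = C / (ρ c_p) = 2.15×10^8 / (1020 × 3940) = 53.4 m.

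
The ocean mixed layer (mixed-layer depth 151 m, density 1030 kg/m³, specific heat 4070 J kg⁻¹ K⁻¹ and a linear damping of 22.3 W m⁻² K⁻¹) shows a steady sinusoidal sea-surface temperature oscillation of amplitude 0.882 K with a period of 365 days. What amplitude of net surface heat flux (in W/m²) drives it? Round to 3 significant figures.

113

Areal heat capacity C = ρ c_p D = 1030 × 4070 × 151 = 6.33×10^8 J/(m^2 K).
ω = 2π / 3.15×10^7 s = 1.99×10^-7 s⁻¹.
√((Cω)² + λ²) = √((126)² + 22.3²) = 128 W/(m²·K).
F₀ = A × √((Cω)²+λ²) = 0.882 × 128 = 113 W/m².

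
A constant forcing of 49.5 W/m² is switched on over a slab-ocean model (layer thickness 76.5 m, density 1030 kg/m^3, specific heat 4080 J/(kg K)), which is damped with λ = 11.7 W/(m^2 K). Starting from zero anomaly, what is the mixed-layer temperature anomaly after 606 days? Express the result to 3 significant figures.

3.60 K

Areal heat capacity C = ρ c_p D = 1030 × 4080 × 76.5 = 3.21×10^8 J/(m^2 K).
τ = C / λ = 3.21×10^8 / 11.7 = 2.75×10^7 s.
Equilibrium anomaly ΔT_eq = F / λ = 49.5 / 11.7 = 4.23 K.
t = 606 days = 5.24×10^7 s, so t/τ = 1.91.
ΔT(t) = ΔT_eq (1 − e^(−t/τ)) = 4.23 × (1 − e^−1.91) = 3.60 K.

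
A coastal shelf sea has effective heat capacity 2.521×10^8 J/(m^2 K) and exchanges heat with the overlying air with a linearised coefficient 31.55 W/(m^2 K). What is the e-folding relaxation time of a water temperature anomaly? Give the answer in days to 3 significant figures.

Areal heat capacity C = 2.521×10^8 J/(m^2 K) (given).
Relaxation time τ = C / λ = 2.52×10^8 / 31.55 = 7.99×10^6 s.
In days: 7.99×10^6 s / (86400 s/day) = 92.5 days.

92.5 days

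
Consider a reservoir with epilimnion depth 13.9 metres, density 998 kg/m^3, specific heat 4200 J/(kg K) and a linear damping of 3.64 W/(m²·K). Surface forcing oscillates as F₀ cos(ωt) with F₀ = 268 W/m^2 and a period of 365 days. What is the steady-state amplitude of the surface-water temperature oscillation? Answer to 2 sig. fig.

Areal heat capacity C = ρ c_p D = 998 × 4200 × 13.9 = 5.83×10^7 J/(m²·K).
Angular frequency ω = 2π / T = 2π / 3.15×10^7 s = 1.99×10^-7 s⁻¹.
√((Cω)² + λ²) = √((11.6)² + 3.64²) = 12.2 W/(m²·K).
Amplitude A = F₀ / √((Cω)²+λ²) = 268 / 12.2 = 22.0 K.

22 K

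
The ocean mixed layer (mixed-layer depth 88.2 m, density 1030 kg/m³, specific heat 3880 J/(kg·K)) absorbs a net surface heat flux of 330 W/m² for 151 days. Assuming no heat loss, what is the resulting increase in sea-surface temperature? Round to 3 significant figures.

Areal heat capacity C = ρ c_p D = 1030 × 3880 × 88.2 = 3.52×10^8 J/(m^2 K).
Net heat input Q = F Δt = 330 × (151 days × 86400 s/day) = 4.31×10^9 J/m².
ΔT = Q / C = 4.31×10^9 / 3.52×10^8 = 12.2 K.

12.2 K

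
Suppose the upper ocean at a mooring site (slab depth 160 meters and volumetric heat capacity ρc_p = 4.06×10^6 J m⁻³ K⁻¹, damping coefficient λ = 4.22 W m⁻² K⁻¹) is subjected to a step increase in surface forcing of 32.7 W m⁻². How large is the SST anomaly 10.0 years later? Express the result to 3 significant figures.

Areal heat capacity C = ρc_p × D = 4.06×10^6 × 160 = 6.50×10^8 J/(m^2 K).
τ = C / λ = 6.50×10^8 / 4.22 = 1.54×10^8 s.
Equilibrium anomaly ΔT_eq = F / λ = 32.7 / 4.22 = 7.75 K.
t = 10.0 years = 3.16×10^8 s, so t/τ = 2.05.
ΔT(t) = ΔT_eq (1 − e^(−t/τ)) = 7.75 × (1 − e^−2.05) = 6.75 K.

6.75 K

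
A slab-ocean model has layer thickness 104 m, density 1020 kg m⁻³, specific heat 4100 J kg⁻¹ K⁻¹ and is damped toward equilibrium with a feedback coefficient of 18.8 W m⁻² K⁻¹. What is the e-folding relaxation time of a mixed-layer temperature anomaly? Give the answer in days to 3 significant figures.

Areal heat capacity C = ρ c_p D = 1020 × 4100 × 104 = 4.35×10^8 J m⁻² K⁻¹.
Relaxation time τ = C / λ = 4.35×10^8 / 18.8 = 2.31×10^7 s.
In days: 2.31×10^7 s / (86400 s/day) = 268 days.

268 days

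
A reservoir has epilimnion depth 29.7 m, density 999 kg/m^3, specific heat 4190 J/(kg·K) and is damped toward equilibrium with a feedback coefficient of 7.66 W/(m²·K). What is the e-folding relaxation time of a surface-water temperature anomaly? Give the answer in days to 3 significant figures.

Areal heat capacity C = ρ c_p D = 999 × 4190 × 29.7 = 1.24×10^8 J m⁻² K⁻¹.
Relaxation time τ = C / λ = 1.24×10^8 / 7.66 = 1.62×10^7 s.
In days: 1.62×10^7 s / (86400 s/day) = 188 days.

188 days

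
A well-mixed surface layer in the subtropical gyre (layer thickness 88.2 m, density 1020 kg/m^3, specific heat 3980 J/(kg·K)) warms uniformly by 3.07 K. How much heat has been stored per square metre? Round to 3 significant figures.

Areal heat capacity C = ρ c_p D = 1020 × 3980 × 88.2 = 3.58×10^8 J/(m^2 K).
ΔQ = C ΔT = 3.58×10^8 × 3.07 = 1.10×10^9 J/m².

1.10×10^9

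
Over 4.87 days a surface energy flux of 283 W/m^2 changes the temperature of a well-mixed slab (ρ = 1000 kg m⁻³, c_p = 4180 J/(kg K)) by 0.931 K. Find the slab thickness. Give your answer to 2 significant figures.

Heat input Q = F Δt = 283 × 4.21×10^5 s = 1.19×10^8 J/m².
Required areal heat capacity C = Q / ΔT = 1.28×10^8 J/(m²·K).
Depth D = C / (ρ c_p) = 1.28×10^8 / (1000 × 4180) = 30.6 m.

31 m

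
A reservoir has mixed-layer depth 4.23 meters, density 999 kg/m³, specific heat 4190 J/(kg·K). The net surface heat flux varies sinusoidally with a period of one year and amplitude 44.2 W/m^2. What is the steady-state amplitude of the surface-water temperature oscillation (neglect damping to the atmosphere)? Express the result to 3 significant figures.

Areal heat capacity C = ρ c_p D = 999 × 4190 × 4.23 = 1.77×10^7 J/(m²·K).
Angular frequency ω = 2π / T = 2π / 3.15×10^7 s = 1.99×10^-7 s⁻¹.
Cω = 1.77×10^7 × 1.99×10^-7 = 3.53 W/(m²·K).
Amplitude A = F₀ / (Cω) = 44.2 / 3.53 = 12.5 K.

12.5 K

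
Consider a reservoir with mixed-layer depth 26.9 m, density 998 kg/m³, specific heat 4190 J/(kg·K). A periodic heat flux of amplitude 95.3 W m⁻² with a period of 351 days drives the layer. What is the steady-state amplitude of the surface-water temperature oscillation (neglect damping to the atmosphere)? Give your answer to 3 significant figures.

4.09 K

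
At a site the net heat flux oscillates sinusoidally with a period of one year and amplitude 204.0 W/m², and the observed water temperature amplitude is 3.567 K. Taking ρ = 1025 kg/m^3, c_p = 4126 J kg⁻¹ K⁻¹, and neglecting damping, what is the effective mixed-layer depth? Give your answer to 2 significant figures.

68 m

ω = 2π / 3.15×10^7 s = 1.99×10^-7 s⁻¹.
Required C = F₀ / (A ω) = 204.0 / (3.567 × 1.99×10^-7) = 2.87×10^8 J/(m²·K).
D = C / (ρ c_p) = 2.87×10^8 / (1025 × 4126) = 67.9 m.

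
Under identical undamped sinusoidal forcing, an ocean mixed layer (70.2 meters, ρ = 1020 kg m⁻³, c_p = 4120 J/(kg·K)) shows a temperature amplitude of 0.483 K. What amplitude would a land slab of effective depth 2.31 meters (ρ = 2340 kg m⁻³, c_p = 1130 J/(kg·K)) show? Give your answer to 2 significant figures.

C_ocean = 2.95×10^8 J/(m²·K); C_land = 6.11×10^6 J/(m²·K).
A ∝ 1/C ⇒ A_land = A_ocean × C_ocean/C_land = 0.483 × 48.3 = 23.3 K.

23 K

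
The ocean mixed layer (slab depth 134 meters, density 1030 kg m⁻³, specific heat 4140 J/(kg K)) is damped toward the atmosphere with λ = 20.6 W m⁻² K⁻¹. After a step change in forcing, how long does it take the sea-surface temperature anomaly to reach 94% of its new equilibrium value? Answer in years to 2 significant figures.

Areal heat capacity C = ρ c_p D = 1030 × 4140 × 134 = 5.71×10^8 J/(m²·K).
τ = C / λ = 5.71×10^8 / 20.6 = 2.77×10^7 s.
Fraction reached: 1 − e^(−t/τ) = 0.94 ⇒ t = −τ ln(1 − 0.94) = τ × 2.81.
t = 7.80×10^7 s = 2.47 years.

2.5 years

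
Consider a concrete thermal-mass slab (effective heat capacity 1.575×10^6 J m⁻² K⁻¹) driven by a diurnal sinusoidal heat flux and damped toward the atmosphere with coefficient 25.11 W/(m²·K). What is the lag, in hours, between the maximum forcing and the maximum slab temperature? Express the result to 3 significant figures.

Areal heat capacity C = 1.575×10^6 J m⁻² K⁻¹ (given).
ω = 2π / 86400 s = 7.27×10^-5 s⁻¹.
Phase lag φ = arctan(Cω/λ) = arctan(115/25.11) = 1.35 rad.
Time lag = φ / ω = 1.35 / 7.27×10^-5 = 18600 s = 5.18 hours.

5.18 hours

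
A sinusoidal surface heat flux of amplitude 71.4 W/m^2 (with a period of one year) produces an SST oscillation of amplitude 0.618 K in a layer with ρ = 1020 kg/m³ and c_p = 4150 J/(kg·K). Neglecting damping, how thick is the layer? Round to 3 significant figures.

ω = 2π / 3.15×10^7 s = 1.99×10^-7 s⁻¹.
Required C = F₀ / (A ω) = 71.4 / (0.618 × 1.99×10^-7) = 5.80×10^8 J/(m²·K).
D = C / (ρ c_p) = 5.80×10^8 / (1020 × 4150) = 137 m.

137 m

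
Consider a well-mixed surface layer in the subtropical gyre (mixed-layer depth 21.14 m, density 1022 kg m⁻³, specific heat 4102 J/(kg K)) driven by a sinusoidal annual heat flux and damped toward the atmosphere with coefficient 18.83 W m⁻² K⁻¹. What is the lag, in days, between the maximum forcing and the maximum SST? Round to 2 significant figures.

Areal heat capacity C = ρ c_p D = 1022 × 4102 × 21.14 = 8.86×10^7 J/(m^2 K).
ω = 2π / 3.15×10^7 s = 1.99×10^-7 s⁻¹.
Phase lag φ = arctan(Cω/λ) = arctan(17.7/18.83) = 0.753 rad.
Time lag = φ / ω = 0.753 / 1.99×10^-7 = 3.78×10^6 s = 43.8 days.

44 days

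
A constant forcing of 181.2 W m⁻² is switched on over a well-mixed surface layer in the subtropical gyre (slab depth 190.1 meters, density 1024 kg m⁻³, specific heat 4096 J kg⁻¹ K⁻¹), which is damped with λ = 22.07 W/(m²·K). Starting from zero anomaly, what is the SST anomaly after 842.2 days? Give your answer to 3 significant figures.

Areal heat capacity C = ρ c_p D = 1024 × 4096 × 190.1 = 7.97×10^8 J m⁻² K⁻¹.
τ = C / λ = 7.97×10^8 / 22.07 = 3.61×10^7 s.
Equilibrium anomaly ΔT_eq = F / λ = 181.2 / 22.07 = 8.21 K.
t = 842.2 days = 7.28×10^7 s, so t/τ = 2.01.
ΔT(t) = ΔT_eq (1 − e^(−t/τ)) = 8.21 × (1 − e^−2.01) = 7.11 K.

7.11 K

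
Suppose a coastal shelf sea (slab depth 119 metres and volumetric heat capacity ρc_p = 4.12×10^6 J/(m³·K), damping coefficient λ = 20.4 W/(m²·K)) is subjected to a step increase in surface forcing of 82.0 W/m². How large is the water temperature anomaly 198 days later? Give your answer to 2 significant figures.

2.0 K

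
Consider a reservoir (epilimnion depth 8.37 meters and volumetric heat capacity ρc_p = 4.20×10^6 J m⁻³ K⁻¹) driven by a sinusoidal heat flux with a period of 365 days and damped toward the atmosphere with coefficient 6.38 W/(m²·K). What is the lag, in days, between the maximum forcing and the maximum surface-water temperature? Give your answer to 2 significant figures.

Areal heat capacity C = ρc_p × D = 4.20×10^6 × 8.37 = 3.52×10^7 J/(m²·K).
ω = 2π / 3.15×10^7 s = 1.99×10^-7 s⁻¹.
Phase lag φ = arctan(Cω/λ) = arctan(7.00/6.38) = 0.832 rad.
Time lag = φ / ω = 0.832 / 1.99×10^-7 = 4.18×10^6 s = 48.3 days.

48 days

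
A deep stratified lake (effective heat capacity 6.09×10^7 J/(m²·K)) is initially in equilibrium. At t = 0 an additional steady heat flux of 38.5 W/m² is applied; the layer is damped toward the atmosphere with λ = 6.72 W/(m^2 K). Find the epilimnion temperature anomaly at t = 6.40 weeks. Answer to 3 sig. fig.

1.99 K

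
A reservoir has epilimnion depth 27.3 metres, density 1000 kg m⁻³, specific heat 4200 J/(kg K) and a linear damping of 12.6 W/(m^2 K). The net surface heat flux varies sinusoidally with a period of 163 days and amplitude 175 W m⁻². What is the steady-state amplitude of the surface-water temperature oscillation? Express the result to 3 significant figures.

Areal heat capacity C = ρ c_p D = 1000 × 4200 × 27.3 = 1.15×10^8 J/(m²·K).
Angular frequency ω = 2π / T = 2π / 1.41×10^7 s = 4.46×10^-7 s⁻¹.
√((Cω)² + λ²) = √((51.2)² + 12.6²) = 52.7 W/(m²·K).
Amplitude A = F₀ / √((Cω)²+λ²) = 175 / 52.7 = 3.32 K.

3.32 K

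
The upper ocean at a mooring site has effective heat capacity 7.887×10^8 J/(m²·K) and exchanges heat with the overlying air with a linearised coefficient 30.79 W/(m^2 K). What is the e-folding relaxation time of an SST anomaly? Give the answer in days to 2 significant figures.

Areal heat capacity C = 7.887×10^8 J/(m²·K) (given).
Relaxation time τ = C / λ = 7.89×10^8 / 30.79 = 2.56×10^7 s.
In days: 2.56×10^7 s / (86400 s/day) = 296 days.

300 days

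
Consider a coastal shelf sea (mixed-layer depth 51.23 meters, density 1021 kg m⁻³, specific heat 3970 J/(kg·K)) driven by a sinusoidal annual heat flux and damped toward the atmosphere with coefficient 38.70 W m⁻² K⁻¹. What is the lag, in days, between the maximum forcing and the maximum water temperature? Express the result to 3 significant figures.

47.6 days

Areal heat capacity C = ρ c_p D = 1021 × 3970 × 51.23 = 2.08×10^8 J/(m²·K).
ω = 2π / 3.15×10^7 s = 1.99×10^-7 s⁻¹.
Phase lag φ = arctan(Cω/λ) = arctan(41.4/38.70) = 0.819 rad.
Time lag = φ / ω = 0.819 / 1.99×10^-7 = 4.11×10^6 s = 47.6 days.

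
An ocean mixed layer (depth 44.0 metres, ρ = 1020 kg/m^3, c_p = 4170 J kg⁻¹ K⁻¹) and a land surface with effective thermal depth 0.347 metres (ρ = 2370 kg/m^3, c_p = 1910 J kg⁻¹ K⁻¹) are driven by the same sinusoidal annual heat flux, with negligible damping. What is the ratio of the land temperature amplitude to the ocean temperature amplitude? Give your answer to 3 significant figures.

119

C_ocean = 1020 × 4170 × 44.0 = 1.87×10^8 J/(m²·K).
C_land = 2370 × 1910 × 0.347 = 1.57×10^6 J/(m²·K).
Undamped amplitude ∝ 1/C, so A_land/A_ocean = C_ocean/C_land = 119.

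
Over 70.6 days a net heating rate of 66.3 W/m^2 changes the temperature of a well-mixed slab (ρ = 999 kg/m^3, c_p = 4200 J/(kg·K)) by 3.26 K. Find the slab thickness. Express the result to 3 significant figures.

29.6 m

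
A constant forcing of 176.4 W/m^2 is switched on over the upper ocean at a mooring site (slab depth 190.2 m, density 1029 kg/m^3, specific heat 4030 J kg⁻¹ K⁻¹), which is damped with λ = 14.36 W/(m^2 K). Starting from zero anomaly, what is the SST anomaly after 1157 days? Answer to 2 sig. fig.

Areal heat capacity C = ρ c_p D = 1029 × 4030 × 190.2 = 7.89×10^8 J/(m²·K).
τ = C / λ = 7.89×10^8 / 14.36 = 5.49×10^7 s.
Equilibrium anomaly ΔT_eq = F / λ = 176.4 / 14.36 = 12.3 K.
t = 1157 days = 1.00×10^8 s, so t/τ = 1.82.
ΔT(t) = ΔT_eq (1 − e^(−t/τ)) = 12.3 × (1 − e^−1.82) = 10.3 K.

10 K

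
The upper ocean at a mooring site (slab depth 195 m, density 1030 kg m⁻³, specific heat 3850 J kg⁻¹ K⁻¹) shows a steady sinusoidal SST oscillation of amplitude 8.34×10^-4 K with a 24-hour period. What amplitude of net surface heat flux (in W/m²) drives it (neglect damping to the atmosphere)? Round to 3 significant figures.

46.9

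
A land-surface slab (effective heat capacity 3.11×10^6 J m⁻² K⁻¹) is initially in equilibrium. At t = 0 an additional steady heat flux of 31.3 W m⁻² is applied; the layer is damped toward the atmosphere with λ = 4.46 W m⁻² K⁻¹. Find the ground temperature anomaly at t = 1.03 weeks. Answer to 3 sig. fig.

Areal heat capacity C = 3.11×10^6 J m⁻² K⁻¹ (given).
τ = C / λ = 3.11×10^6 / 4.46 = 6.97×10^5 s.
Equilibrium anomaly ΔT_eq = F / λ = 31.3 / 4.46 = 7.02 K.
t = 1.03 weeks = 6.23×10^5 s, so t/τ = 0.893.
ΔT(t) = ΔT_eq (1 − e^(−t/τ)) = 7.02 × (1 − e^−0.893) = 4.15 K.

4.15 K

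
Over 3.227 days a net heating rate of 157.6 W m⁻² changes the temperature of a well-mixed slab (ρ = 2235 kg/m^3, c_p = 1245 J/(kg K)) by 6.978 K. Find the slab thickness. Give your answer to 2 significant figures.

Heat input Q = F Δt = 157.6 × 2.79×10^5 s = 4.39×10^7 J/m².
Required areal heat capacity C = Q / ΔT = 6.30×10^6 J/(m²·K).
Depth D = C / (ρ c_p) = 6.30×10^6 / (2235 × 1245) = 2.26 m.

2.3 m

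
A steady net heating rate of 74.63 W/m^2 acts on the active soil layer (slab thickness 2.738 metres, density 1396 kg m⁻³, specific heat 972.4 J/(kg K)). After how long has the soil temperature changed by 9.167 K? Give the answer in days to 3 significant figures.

5.28 days

Areal heat capacity C = ρ c_p D = 1396 × 972.4 × 2.738 = 3.72×10^6 J/(m²·K).
Time required: Δt = C ΔT / F = 3.72×10^6 × 9.167 / 74.63 = 4.57×10^5 s.
In days: 4.57×10^5 s / (86400 s/day) = 5.28 days.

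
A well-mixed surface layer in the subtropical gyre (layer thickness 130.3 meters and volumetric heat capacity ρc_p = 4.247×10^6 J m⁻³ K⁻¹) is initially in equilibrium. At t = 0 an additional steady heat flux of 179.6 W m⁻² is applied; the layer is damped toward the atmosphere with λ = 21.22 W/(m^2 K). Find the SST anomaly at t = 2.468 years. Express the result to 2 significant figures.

Areal heat capacity C = ρc_p × D = 4.247×10^6 × 130.3 = 5.53×10^8 J/(m²·K).
τ = C / λ = 5.53×10^8 / 21.22 = 2.61×10^7 s.
Equilibrium anomaly ΔT_eq = F / λ = 179.6 / 21.22 = 8.46 K.
t = 2.468 years = 7.79×10^7 s, so t/τ = 2.99.
ΔT(t) = ΔT_eq (1 − e^(−t/τ)) = 8.46 × (1 − e^−2.99) = 8.04 K.

8.0 K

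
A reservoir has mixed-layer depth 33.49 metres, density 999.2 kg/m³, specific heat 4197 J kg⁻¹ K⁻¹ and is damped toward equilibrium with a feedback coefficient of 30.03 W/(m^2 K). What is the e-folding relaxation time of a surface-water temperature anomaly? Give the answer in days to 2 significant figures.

54 days

Areal heat capacity C = ρ c_p D = 999.2 × 4197 × 33.49 = 1.40×10^8 J/(m²·K).
Relaxation time τ = C / λ = 1.40×10^8 / 30.03 = 4.68×10^6 s.
In days: 4.68×10^6 s / (86400 s/day) = 54.1 days.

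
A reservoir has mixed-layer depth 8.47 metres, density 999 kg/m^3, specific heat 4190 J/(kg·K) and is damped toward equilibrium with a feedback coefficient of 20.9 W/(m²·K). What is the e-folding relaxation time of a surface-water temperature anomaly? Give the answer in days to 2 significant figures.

Areal heat capacity C = ρ c_p D = 999 × 4190 × 8.47 = 3.55×10^7 J/(m^2 K).
Relaxation time τ = C / λ = 3.55×10^7 / 20.9 = 1.70×10^6 s.
In days: 1.70×10^6 s / (86400 s/day) = 19.6 days.

20 days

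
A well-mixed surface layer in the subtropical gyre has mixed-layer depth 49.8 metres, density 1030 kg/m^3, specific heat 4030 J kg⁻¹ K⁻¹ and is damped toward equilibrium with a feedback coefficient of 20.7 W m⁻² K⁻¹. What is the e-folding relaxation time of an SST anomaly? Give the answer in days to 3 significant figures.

Areal heat capacity C = ρ c_p D = 1030 × 4030 × 49.8 = 2.07×10^8 J m⁻² K⁻¹.
Relaxation time τ = C / λ = 2.07×10^8 / 20.7 = 9.99×10^6 s.
In days: 9.99×10^6 s / (86400 s/day) = 116 days.

116 days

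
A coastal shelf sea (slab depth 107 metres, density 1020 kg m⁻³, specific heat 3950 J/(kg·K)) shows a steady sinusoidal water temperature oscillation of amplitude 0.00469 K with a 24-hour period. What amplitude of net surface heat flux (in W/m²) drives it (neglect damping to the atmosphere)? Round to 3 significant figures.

147

Areal heat capacity C = ρ c_p D = 1020 × 3950 × 107 = 4.31×10^8 J/(m^2 K).
ω = 2π / 86400 s = 7.27×10^-5 s⁻¹.
Cω = 4.31×10^8 × 7.27×10^-5 = 31400 W/(m²·K).
F₀ = A × Cω = 0.00469 × 31400 = 147 W/m².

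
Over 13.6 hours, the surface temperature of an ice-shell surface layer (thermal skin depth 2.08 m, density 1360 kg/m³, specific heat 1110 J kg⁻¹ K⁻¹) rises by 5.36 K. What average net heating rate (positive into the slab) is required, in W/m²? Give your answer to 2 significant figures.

Areal heat capacity C = ρ c_p D = 1360 × 1110 × 2.08 = 3.14×10^6 J m⁻² K⁻¹.
Required heat per unit area: Q = C ΔT = 3.14×10^6 × 5.36 = 1.68×10^7 J/m².
Flux F = Q / Δt = 1.68×10^7 / 49000 s = 344 W/m².

340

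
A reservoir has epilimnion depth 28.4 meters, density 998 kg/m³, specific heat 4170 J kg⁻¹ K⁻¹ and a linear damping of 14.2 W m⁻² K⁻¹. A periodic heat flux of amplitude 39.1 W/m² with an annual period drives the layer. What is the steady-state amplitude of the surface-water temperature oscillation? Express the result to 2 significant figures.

Areal heat capacity C = ρ c_p D = 998 × 4170 × 28.4 = 1.18×10^8 J/(m²·K).
Angular frequency ω = 2π / T = 2π / 3.15×10^7 s = 1.99×10^-7 s⁻¹.
√((Cω)² + λ²) = √((23.5)² + 14.2²) = 27.5 W/(m²·K).
Amplitude A = F₀ / √((Cω)²+λ²) = 39.1 / 27.5 = 1.42 K.

1.4 K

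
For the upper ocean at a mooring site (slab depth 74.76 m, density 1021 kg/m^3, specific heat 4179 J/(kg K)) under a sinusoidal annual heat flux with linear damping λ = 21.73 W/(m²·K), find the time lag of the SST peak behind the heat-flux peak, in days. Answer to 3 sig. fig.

72.1 days

Areal heat capacity C = ρ c_p D = 1021 × 4179 × 74.76 = 3.19×10^8 J m⁻² K⁻¹.
ω = 2π / 3.15×10^7 s = 1.99×10^-7 s⁻¹.
Phase lag φ = arctan(Cω/λ) = arctan(63.6/21.73) = 1.24 rad.
Time lag = φ / ω = 1.24 / 1.99×10^-7 = 6.23×10^6 s = 72.1 days.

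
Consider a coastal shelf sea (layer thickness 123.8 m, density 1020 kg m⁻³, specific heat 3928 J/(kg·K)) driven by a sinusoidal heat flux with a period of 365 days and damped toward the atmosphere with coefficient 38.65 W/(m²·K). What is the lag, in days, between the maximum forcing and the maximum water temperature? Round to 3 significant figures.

Areal heat capacity C = ρ c_p D = 1020 × 3928 × 123.8 = 4.96×10^8 J/(m^2 K).
ω = 2π / 3.15×10^7 s = 1.99×10^-7 s⁻¹.
Phase lag φ = arctan(Cω/λ) = arctan(98.8/38.65) = 1.20 rad.
Time lag = φ / ω = 1.20 / 1.99×10^-7 = 6.01×10^6 s = 69.6 days.

69.6 days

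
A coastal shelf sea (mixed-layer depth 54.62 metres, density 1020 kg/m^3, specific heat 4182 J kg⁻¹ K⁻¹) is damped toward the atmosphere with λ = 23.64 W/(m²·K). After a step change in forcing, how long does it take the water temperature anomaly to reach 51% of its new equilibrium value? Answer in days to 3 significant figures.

81.4 days

Areal heat capacity C = ρ c_p D = 1020 × 4182 × 54.62 = 2.33×10^8 J/(m²·K).
τ = C / λ = 2.33×10^8 / 23.64 = 9.86×10^6 s.
Fraction reached: 1 − e^(−t/τ) = 0.51 ⇒ t = −τ ln(1 − 0.51) = τ × 0.713.
t = 7.03×10^6 s = 81.4 days.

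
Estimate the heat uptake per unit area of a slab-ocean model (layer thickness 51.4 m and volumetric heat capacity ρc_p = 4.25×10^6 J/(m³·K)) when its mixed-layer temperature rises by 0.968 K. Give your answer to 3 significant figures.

2.11×10^8

Areal heat capacity C = ρc_p × D = 4.25×10^6 × 51.4 = 2.18×10^8 J/(m²·K).
ΔQ = C ΔT = 2.18×10^8 × 0.968 = 2.11×10^8 J/m².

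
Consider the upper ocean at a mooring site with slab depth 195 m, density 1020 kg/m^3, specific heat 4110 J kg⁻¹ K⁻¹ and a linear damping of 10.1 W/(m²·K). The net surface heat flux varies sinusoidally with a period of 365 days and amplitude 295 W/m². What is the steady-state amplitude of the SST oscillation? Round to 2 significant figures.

1.8 K

Areal heat capacity C = ρ c_p D = 1020 × 4110 × 195 = 8.17×10^8 J/(m²·K).
Angular frequency ω = 2π / T = 2π / 3.15×10^7 s = 1.99×10^-7 s⁻¹.
√((Cω)² + λ²) = √((163)² + 10.1²) = 163 W/(m²·K).
Amplitude A = F₀ / √((Cω)²+λ²) = 295 / 163 = 1.81 K.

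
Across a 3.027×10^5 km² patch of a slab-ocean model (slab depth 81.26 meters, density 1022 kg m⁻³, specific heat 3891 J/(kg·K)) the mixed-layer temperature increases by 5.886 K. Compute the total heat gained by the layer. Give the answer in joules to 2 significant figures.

5.8×10^20 J

Areal heat capacity C = ρ c_p D = 1022 × 3891 × 81.26 = 3.23×10^8 J/(m^2 K).
Heat per unit area: q = C ΔT = 3.23×10^8 × 5.886 = 1.90×10^9 J/m².
Total heat: Q = q × A = 1.90×10^9 × (3.027×10^5 × 10⁶ m²) = 5.76×10^20 J.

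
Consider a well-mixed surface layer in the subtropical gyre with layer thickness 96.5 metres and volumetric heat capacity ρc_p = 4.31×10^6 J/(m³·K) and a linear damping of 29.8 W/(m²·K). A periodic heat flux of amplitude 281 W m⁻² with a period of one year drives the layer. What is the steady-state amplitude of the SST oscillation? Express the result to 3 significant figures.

3.19 K

Areal heat capacity C = ρc_p × D = 4.31×10^6 × 96.5 = 4.16×10^8 J m⁻² K⁻¹.
Angular frequency ω = 2π / T = 2π / 3.15×10^7 s = 1.99×10^-7 s⁻¹.
√((Cω)² + λ²) = √((82.9)² + 29.8²) = 88.1 W/(m²·K).
Amplitude A = F₀ / √((Cω)²+λ²) = 281 / 88.1 = 3.19 K.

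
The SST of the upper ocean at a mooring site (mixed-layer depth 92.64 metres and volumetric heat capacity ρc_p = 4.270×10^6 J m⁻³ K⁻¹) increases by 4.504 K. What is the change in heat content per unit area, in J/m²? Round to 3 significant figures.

Areal heat capacity C = ρc_p × D = 4.270×10^6 × 92.64 = 3.96×10^8 J/(m^2 K).
ΔQ = C ΔT = 3.96×10^8 × 4.504 = 1.78×10^9 J/m².

1.78×10^9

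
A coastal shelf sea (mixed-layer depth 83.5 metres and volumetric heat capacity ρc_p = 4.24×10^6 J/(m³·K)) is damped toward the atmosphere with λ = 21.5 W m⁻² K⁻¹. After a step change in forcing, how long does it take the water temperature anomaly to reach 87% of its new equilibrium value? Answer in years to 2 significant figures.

Areal heat capacity C = ρc_p × D = 4.24×10^6 × 83.5 = 3.54×10^8 J/(m^2 K).
τ = C / λ = 3.54×10^8 / 21.5 = 1.65×10^7 s.
Fraction reached: 1 − e^(−t/τ) = 0.87 ⇒ t = −τ ln(1 − 0.87) = τ × 2.04.
t = 3.36×10^7 s = 1.06 years.

1.1 years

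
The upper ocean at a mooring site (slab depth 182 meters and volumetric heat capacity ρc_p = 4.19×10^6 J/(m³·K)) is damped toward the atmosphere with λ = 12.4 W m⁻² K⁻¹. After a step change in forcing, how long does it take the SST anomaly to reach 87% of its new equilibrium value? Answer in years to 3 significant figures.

Areal heat capacity C = ρc_p × D = 4.19×10^6 × 182 = 7.63×10^8 J/(m²·K).
τ = C / λ = 7.63×10^8 / 12.4 = 6.15×10^7 s.
Fraction reached: 1 − e^(−t/τ) = 0.87 ⇒ t = −τ ln(1 − 0.87) = τ × 2.04.
t = 1.25×10^8 s = 3.98 years.

3.98 years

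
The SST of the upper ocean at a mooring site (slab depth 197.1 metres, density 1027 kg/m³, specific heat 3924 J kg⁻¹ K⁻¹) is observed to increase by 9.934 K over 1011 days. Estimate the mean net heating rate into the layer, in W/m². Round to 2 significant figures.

90

Areal heat capacity C = ρ c_p D = 1027 × 3924 × 197.1 = 7.94×10^8 J m⁻² K⁻¹.
Required heat per unit area: Q = C ΔT = 7.94×10^8 × 9.934 = 7.89×10^9 J/m².
Flux F = Q / Δt = 7.89×10^9 / 8.74×10^7 s = 90.3 W/m².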